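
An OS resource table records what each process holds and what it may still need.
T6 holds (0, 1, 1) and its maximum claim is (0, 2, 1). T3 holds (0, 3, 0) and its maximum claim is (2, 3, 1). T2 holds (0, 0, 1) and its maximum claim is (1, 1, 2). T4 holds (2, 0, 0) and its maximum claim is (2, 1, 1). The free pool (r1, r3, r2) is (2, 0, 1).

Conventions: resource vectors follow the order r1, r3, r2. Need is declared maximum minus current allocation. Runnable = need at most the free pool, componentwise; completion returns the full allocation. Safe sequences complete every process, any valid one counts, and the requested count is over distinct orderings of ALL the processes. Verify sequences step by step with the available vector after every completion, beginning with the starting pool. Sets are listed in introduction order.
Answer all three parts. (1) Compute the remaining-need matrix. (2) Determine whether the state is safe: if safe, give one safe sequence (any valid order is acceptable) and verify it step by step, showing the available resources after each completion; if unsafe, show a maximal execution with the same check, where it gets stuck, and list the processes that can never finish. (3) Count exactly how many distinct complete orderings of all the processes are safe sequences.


(1) Outstanding need per process (order r1, r3, r2):
  T6: (0, 1, 0)
  T3: (2, 0, 1)
  T2: (1, 1, 1)
  T4: (0, 1, 1)
(2) The state is SAFE; one workable sequence: T3, T6, T4, T2.
Key observation: the order's first zero-slack moment is T3 ((2, 0, 1) needed, (2, 0, 1) free — a requested resource with nothing to spare).
Walking it through:
  pool = (2, 0, 1)
  run T3 (needs (2, 0, 1), free (2, 0, 1)); after release of (0, 3, 0) the pool is (2, 3, 1)
  run T6 (needs (0, 1, 0), free (2, 3, 1)); after release of (0, 1, 1) the pool is (2, 4, 2)
  run T4 (needs (0, 1, 1), free (2, 4, 2)); after release of (2, 0, 0) the pool is (4, 4, 2)
  run T2 (needs (1, 1, 1), free (4, 4, 2)); after release of (0, 0, 1) the pool is (4, 4, 3)
(3) Exactly 6 of the possible complete orderings are safe sequences.


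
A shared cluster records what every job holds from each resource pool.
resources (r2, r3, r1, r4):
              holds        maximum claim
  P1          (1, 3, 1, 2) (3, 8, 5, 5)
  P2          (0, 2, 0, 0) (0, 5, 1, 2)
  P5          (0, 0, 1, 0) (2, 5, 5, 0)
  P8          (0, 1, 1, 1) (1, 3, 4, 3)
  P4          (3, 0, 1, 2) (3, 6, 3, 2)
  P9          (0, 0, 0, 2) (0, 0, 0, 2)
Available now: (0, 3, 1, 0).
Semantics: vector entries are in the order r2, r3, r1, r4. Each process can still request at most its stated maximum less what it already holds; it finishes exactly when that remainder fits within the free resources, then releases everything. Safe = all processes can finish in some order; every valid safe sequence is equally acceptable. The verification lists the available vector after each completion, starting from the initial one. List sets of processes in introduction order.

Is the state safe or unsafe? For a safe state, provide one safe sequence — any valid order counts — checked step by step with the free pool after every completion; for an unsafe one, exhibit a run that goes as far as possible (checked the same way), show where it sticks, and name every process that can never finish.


UNSAFE — no complete ordering exists.
Key observation: even finishing P9, P2 leaves just (0, 5, 1, 2) free — too little r1 for any of the remaining processes.
Going as far as possible: P9, P2; after that, nothing fits. Check, step by step:
  pool = (0, 3, 1, 0)
  P9: need (0, 0, 0, 0) fits (0, 3, 1, 0); releases (0, 0, 0, 2), pool now (0, 3, 1, 2)
  P2: need (0, 3, 1, 2) fits (0, 3, 1, 2); releases (0, 2, 0, 0), pool now (0, 5, 1, 2)
  P1 still needs (2, 5, 4, 3) but only (0, 5, 1, 2) is free — short on r2, r1 and r4
  P5 still needs (2, 5, 4, 0) but only (0, 5, 1, 2) is free — short on r2 and r1
  P8 still needs (1, 2, 3, 2) but only (0, 5, 1, 2) is free — short on r2 and r1
  P4 still needs (0, 6, 2, 0) but only (0, 5, 1, 2) is free — short on r3 and r1
Never able to finish: P1, P5, P8 and P4.


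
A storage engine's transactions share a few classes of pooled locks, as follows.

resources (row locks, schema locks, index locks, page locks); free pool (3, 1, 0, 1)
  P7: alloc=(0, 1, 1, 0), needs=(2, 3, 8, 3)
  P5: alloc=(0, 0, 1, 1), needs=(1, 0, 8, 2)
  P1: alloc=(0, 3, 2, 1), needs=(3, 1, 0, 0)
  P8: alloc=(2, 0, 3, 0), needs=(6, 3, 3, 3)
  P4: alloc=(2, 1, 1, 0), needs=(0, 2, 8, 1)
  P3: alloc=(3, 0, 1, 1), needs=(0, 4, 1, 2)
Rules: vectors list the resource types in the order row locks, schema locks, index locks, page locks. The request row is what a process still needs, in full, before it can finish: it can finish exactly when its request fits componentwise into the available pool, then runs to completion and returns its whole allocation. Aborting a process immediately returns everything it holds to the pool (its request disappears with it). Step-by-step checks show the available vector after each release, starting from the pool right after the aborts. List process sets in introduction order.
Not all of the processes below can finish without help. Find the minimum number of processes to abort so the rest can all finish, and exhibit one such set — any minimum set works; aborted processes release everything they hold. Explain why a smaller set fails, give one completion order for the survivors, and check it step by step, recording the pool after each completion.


The answer: abort P7 and P5.
Key observation: aborting P7 and P5 returns (0, 1, 2, 1), and P4 — hopeless before — runs at step 4 with the returned capacity in the pool.
Why nothing smaller works — every single abort fails: P7 alone leaves P5 blocked (short on index locks); P5 alone leaves P7 blocked (short on index locks); P1 alone leaves P7 blocked (short on index locks); P8 alone leaves P7 blocked (short on index locks); P4 alone leaves P7 blocked (short on index locks); P3 alone leaves P7 blocked (short on index locks).
The survivors complete as P1, P3, P8, P4. Check, step by step (starting from the post-abort pool):
  pool = (3, 2, 2, 2)
  run P1 (needs (3, 1, 0, 0), free (3, 2, 2, 2)); after release of (0, 3, 2, 1) the pool is (3, 5, 4, 3)
  run P3 (needs (0, 4, 1, 2), free (3, 5, 4, 3)); after release of (3, 0, 1, 1) the pool is (6, 5, 5, 4)
  run P8 (needs (6, 3, 3, 3), free (6, 5, 5, 4)); after release of (2, 0, 3, 0) the pool is (8, 5, 8, 4)
  run P4 (needs (0, 2, 8, 1), free (8, 5, 8, 4)); after release of (2, 1, 1, 0) the pool is (10, 6, 9, 4)


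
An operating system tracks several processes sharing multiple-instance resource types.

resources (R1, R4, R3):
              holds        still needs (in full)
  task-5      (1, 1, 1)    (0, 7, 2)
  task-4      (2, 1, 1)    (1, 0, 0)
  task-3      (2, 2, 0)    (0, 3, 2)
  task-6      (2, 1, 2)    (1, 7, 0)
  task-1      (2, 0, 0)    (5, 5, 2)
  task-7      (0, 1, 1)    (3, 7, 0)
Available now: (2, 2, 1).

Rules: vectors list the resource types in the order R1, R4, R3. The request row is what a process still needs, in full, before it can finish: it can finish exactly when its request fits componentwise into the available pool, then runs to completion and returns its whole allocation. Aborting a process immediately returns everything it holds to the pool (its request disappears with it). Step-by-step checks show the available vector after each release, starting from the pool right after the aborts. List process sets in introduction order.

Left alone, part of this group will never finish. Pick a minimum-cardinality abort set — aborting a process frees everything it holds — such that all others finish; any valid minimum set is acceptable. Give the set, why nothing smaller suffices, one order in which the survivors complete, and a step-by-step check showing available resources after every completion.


Abort task-6 and task-7.
Key observation: the returned (2, 2, 3) from task-6 and task-7 is what brings task-5 — unrunnable before, under any order — into play at step 4.
Why nothing smaller works — every single abort fails: task-5 alone leaves task-6 blocked (short on R4); task-4 alone leaves task-5 blocked (short on R4); task-3 alone leaves task-5 blocked (short on R4); task-6 alone leaves task-5 blocked (short on R4); task-1 alone leaves task-5 blocked (short on R4); task-7 alone leaves task-5 blocked (short on R4).
The survivors complete as task-4, task-1, task-3, task-5. Verifying each step (starting from the post-abort pool):
  pool = (4, 4, 4)
  task-4: need (1, 0, 0) fits (4, 4, 4); releases (2, 1, 1), pool now (6, 5, 5)
  task-1: need (5, 5, 2) fits (6, 5, 5); releases (2, 0, 0), pool now (8, 5, 5)
  task-3: need (0, 3, 2) fits (8, 5, 5); releases (2, 2, 0), pool now (10, 7, 5)
  task-5: need (0, 7, 2) fits (10, 7, 5); releases (1, 1, 1), pool now (11, 8, 6)


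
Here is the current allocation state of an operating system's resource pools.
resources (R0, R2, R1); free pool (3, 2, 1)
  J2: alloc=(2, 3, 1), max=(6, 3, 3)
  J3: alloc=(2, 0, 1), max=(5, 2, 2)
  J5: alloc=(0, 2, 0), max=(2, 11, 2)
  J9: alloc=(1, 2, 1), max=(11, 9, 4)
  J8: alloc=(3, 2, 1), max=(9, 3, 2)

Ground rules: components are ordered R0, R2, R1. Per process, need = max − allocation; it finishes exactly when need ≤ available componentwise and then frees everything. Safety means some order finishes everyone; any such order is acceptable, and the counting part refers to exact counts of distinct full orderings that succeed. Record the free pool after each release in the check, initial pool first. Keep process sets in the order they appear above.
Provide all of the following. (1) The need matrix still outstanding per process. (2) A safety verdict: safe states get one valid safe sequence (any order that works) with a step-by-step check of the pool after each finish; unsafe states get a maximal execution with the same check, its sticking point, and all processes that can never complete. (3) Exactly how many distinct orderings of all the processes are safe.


(1) Need matrix, components ordered R0, R2, R1:
  J2: (4, 0, 2)
  J3: (3, 2, 1)
  J5: (2, 9, 2)
  J9: (10, 7, 3)
  J8: (6, 1, 1)
(2) SAFE. One safe sequence: J3, J2, J8, J9, J5.
Key observation: J3 marks the first exact bind of the order: its need (3, 2, 1) fits the free (3, 2, 1) with zero slack on a requested resource.
Check, step by step:
  pool = (3, 2, 1)
  J3: need (3, 2, 1) fits (3, 2, 1); releases (2, 0, 1), pool now (5, 2, 2)
  J2: need (4, 0, 2) fits (5, 2, 2); releases (2, 3, 1), pool now (7, 5, 3)
  J8: need (6, 1, 1) fits (7, 5, 3); releases (3, 2, 1), pool now (10, 7, 4)
  J9: need (10, 7, 3) fits (10, 7, 4); releases (1, 2, 1), pool now (11, 9, 5)
  J5: need (2, 9, 2) fits (11, 9, 5); releases (0, 2, 0), pool now (11, 11, 5)
(3) Exactly 1 of the possible complete orderings is a safe sequence.


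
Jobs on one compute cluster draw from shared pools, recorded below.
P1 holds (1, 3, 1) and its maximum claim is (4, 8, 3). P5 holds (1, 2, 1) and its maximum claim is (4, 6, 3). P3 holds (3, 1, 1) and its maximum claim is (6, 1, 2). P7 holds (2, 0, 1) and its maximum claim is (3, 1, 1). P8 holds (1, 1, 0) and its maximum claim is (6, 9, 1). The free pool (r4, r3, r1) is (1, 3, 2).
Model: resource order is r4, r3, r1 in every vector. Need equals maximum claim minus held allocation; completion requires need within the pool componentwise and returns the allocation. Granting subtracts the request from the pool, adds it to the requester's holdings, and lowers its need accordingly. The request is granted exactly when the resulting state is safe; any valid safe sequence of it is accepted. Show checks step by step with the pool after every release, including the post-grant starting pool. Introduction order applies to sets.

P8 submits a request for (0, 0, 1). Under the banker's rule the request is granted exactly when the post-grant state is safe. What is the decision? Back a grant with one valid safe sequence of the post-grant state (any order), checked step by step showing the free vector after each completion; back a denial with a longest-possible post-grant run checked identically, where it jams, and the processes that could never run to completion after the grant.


GRANT: granting preserves safety; a valid post-grant sequence is P7, P3, P5, P1, P8.
Key observation: granting shrinks the pool to (1, 3, 1), yet P7 still fits and the chain goes through.
Check on the post-grant state, step by step:
  pool = (1, 3, 1)
  P7 needs (1, 1, 0) <= (1, 3, 1) -> finishes; pool += (2, 0, 1) = (3, 3, 2)
  P3 needs (3, 0, 1) <= (3, 3, 2) -> finishes; pool += (3, 1, 1) = (6, 4, 3)
  P5 needs (3, 4, 2) <= (6, 4, 3) -> finishes; pool += (1, 2, 1) = (7, 6, 4)
  P1 needs (3, 5, 2) <= (7, 6, 4) -> finishes; pool += (1, 3, 1) = (8, 9, 5)
  P8 needs (5, 8, 0) <= (8, 9, 5) -> finishes; pool += (1, 1, 1) = (9, 10, 6)


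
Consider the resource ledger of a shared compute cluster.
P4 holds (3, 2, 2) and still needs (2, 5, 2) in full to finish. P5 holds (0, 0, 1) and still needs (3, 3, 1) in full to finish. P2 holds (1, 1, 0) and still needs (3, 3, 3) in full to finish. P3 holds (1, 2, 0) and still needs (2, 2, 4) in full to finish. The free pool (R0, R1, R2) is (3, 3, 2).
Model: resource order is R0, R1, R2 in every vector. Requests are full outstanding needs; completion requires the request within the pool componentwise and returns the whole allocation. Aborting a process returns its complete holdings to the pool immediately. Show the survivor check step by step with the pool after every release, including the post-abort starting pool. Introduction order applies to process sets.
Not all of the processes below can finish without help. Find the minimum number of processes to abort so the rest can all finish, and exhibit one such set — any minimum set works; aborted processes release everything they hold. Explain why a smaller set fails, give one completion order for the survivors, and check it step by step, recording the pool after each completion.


Abort P3.
Key observation: before aborting P3, P4 was permanently blocked — no order could ever run it; afterwards it completes at step 2.
Minimality: the empty abort set fails — the state is deadlocked as it stands.
The survivors complete as P5, P4, P2. Walking it through (starting from the post-abort pool):
  pool = (4, 5, 2)
  P5 needs (3, 3, 1) <= (4, 5, 2) -> finishes; pool += (0, 0, 1) = (4, 5, 3)
  P4 needs (2, 5, 2) <= (4, 5, 3) -> finishes; pool += (3, 2, 2) = (7, 7, 5)
  P2 needs (3, 3, 3) <= (7, 7, 5) -> finishes; pool += (1, 1, 0) = (8, 8, 5)


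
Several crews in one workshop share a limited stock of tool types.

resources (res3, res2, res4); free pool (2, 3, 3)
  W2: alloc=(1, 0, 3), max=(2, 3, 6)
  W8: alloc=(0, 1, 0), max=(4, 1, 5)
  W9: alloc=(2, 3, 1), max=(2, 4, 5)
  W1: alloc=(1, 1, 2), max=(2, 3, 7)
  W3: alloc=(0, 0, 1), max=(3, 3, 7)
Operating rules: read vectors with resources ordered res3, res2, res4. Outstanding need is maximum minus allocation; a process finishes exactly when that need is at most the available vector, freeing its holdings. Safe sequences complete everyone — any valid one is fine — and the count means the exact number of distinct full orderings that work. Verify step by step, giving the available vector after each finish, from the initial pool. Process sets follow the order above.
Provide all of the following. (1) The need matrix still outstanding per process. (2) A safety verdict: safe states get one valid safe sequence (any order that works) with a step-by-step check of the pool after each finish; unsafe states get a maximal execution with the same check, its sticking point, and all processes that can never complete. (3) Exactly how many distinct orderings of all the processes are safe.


(1) Remaining need (order res3, res2, res4):
  W2: (1, 3, 3)
  W8: (4, 0, 5)
  W9: (0, 1, 4)
  W1: (1, 2, 5)
  W3: (3, 3, 6)
(2) SAFE. One safe sequence: W2, W3, W9, W8, W1.
Key observation: at W2 the run first touches a limit — (1, 3, 3) against (2, 3, 3), exact on a resource it actually requests.
Step-by-step check:
  pool = (2, 3, 3)
  W2: need (1, 3, 3) fits (2, 3, 3); releases (1, 0, 3), pool now (3, 3, 6)
  W3: need (3, 3, 6) fits (3, 3, 6); releases (0, 0, 1), pool now (3, 3, 7)
  W9: need (0, 1, 4) fits (3, 3, 7); releases (2, 3, 1), pool now (5, 6, 8)
  W8: need (4, 0, 5) fits (5, 6, 8); releases (0, 1, 0), pool now (5, 7, 8)
  W1: need (1, 2, 5) fits (5, 7, 8); releases (1, 1, 2), pool now (6, 8, 10)
(3) Precisely 16 of the possible complete orderings are safe sequences.


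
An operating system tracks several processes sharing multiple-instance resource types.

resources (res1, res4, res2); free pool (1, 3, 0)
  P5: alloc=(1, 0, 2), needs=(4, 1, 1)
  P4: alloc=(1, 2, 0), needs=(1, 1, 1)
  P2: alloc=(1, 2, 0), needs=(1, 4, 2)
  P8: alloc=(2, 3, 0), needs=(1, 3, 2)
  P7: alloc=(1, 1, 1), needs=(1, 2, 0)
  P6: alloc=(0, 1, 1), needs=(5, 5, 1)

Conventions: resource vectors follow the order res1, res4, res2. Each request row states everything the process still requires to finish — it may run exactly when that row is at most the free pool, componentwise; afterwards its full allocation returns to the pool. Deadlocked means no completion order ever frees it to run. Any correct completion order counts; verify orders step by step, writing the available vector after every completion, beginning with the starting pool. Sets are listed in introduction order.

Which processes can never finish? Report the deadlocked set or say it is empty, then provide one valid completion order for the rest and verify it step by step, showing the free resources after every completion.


Deadlocked: P5, P2, P8 and P6.
Key observation: after P7, P4 the pool peaks at (3, 6, 1), and each blocked process is short somewhere: P5 on res1; P2 on res2; P8 on res2; P6 on res1.
A valid finishing order for the others: P7, P4. Verifying each step:
  pool = (1, 3, 0)
  run P7 (needs (1, 2, 0), free (1, 3, 0)); after release of (1, 1, 1) the pool is (2, 4, 1)
  run P4 (needs (1, 1, 1), free (2, 4, 1)); after release of (1, 2, 0) the pool is (3, 6, 1)
None of the blocked processes ever fits:
  blocked: P5 wants (4, 1, 1), pool (3, 6, 1) — not enough res1
  blocked: P2 wants (1, 4, 2), pool (3, 6, 1) — not enough res2
  blocked: P8 wants (1, 3, 2), pool (3, 6, 1) — not enough res2
  blocked: P6 wants (5, 5, 1), pool (3, 6, 1) — not enough res1


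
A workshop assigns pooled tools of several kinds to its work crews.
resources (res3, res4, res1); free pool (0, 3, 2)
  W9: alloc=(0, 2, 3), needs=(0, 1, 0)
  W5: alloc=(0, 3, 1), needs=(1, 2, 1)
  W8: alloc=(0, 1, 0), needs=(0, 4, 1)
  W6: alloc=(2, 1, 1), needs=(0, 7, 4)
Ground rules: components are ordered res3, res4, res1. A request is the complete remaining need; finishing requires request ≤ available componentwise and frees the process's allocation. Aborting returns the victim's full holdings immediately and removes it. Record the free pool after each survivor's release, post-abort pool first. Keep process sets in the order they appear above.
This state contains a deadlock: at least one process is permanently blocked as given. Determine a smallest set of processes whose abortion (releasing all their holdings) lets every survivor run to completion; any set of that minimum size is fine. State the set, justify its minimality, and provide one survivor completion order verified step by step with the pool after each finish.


The answer: abort W6.
Key observation: no ordering could ever have run W5 before the abort of W6; with (2, 1, 1) back in the pool it fits at step 3.
Minimality: the empty abort set fails — the state is deadlocked as it stands.
One survivor order: W8, W9, W5. Walking it through (post-abort pool first):
  pool = (2, 4, 3)
  W8: need (0, 4, 1) fits (2, 4, 3); releases (0, 1, 0), pool now (2, 5, 3)
  W9: need (0, 1, 0) fits (2, 5, 3); releases (0, 2, 3), pool now (2, 7, 6)
  W5: need (1, 2, 1) fits (2, 7, 6); releases (0, 3, 1), pool now (2, 10, 7)


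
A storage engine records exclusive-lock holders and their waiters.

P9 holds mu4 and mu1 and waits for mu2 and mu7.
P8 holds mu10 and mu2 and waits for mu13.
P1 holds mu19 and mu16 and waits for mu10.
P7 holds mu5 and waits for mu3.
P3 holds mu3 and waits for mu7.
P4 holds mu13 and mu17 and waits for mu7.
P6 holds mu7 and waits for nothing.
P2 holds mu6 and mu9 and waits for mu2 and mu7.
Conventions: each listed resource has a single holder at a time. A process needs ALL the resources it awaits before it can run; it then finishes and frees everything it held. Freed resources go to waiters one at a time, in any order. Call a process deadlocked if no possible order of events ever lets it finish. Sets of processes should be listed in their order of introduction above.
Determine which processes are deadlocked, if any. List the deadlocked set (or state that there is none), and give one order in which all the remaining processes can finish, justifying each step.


The deadlocked set is empty.
Key observation: no waiting chain loops back on itself — every chain ends at a process that waits on nothing, so everyone eventually runs.
A valid finishing order for the others: P6, P3, P7, P4, P8, P1, P2, P9.
Step-by-step check:
  P6: no waits; runs immediately, freeing mu7
  P3: everything it awaited (mu7) is free; runs, freeing mu3
  P7: everything it awaited (mu3) is free; runs, freeing mu5
  P4: everything it awaited (mu7) is free; runs, freeing mu13 and mu17
  P8: everything it awaited (mu13) is free; runs, freeing mu10 and mu2
  P1: everything it awaited (mu10) is free; runs, freeing mu19 and mu16
  P2: everything it awaited (mu2 and mu7) is free; runs, freeing mu6 and mu9
  P9: everything it awaited (mu2 and mu7) is free; runs, freeing mu4 and mu1


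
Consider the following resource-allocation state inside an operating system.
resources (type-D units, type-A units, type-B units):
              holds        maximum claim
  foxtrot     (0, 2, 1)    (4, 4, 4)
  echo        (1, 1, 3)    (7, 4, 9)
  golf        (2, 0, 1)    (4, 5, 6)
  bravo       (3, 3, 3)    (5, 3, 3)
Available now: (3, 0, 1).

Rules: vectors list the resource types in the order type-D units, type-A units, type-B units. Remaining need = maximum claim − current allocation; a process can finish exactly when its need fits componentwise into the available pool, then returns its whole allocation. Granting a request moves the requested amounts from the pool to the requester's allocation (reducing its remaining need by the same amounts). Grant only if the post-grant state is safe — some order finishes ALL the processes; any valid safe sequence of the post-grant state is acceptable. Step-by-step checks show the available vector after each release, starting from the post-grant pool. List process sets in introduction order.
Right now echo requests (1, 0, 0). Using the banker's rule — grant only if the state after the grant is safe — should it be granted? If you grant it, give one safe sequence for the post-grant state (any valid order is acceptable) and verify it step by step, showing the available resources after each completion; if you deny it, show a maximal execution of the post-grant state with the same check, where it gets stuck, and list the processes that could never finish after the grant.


GRANT: granting preserves safety; a valid post-grant sequence is bravo, foxtrot, golf, echo.
Key observation: after the grant the pool drops to (2, 0, 1), which still lets bravo finish first and unwind the rest.
Check on the post-grant state, step by step:
  pool = (2, 0, 1)
  run bravo (needs (2, 0, 0), free (2, 0, 1)); after release of (3, 3, 3) the pool is (5, 3, 4)
  run foxtrot (needs (4, 2, 3), free (5, 3, 4)); after release of (0, 2, 1) the pool is (5, 5, 5)
  run golf (needs (2, 5, 5), free (5, 5, 5)); after release of (2, 0, 1) the pool is (7, 5, 6)
  run echo (needs (5, 3, 6), free (7, 5, 6)); after release of (2, 1, 3) the pool is (9, 6, 9)


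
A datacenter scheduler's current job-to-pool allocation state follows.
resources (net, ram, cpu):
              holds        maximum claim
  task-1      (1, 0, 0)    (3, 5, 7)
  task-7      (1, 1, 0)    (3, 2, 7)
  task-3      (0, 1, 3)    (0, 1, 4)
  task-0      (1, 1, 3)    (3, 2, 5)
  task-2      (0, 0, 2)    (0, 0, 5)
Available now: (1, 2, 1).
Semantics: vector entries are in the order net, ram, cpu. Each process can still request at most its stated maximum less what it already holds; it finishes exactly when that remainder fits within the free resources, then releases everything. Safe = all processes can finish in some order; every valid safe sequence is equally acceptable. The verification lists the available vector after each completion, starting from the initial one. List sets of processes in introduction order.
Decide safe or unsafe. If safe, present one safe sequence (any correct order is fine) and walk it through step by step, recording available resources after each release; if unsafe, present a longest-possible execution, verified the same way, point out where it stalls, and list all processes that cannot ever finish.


UNSAFE.
Key observation: after task-3, task-2 complete, (1, 3, 6) is the best the pool ever gets, yet each leftover process wants more net.
The run task-3, task-2 cannot be extended any further. Verifying each step:
  pool = (1, 2, 1)
  task-3 needs (0, 0, 1) <= (1, 2, 1) -> finishes; pool += (0, 1, 3) = (1, 3, 4)
  task-2 needs (0, 0, 3) <= (1, 3, 4) -> finishes; pool += (0, 0, 2) = (1, 3, 6)
  task-1 cannot run: need (2, 5, 7) vs free (1, 3, 6) (insufficient net, ram and cpu)
  task-7 cannot run: need (2, 1, 7) vs free (1, 3, 6) (insufficient net and cpu)
  task-0 cannot run: need (2, 1, 2) vs free (1, 3, 6) (insufficient net)
Permanently blocked: task-1, task-7 and task-0.


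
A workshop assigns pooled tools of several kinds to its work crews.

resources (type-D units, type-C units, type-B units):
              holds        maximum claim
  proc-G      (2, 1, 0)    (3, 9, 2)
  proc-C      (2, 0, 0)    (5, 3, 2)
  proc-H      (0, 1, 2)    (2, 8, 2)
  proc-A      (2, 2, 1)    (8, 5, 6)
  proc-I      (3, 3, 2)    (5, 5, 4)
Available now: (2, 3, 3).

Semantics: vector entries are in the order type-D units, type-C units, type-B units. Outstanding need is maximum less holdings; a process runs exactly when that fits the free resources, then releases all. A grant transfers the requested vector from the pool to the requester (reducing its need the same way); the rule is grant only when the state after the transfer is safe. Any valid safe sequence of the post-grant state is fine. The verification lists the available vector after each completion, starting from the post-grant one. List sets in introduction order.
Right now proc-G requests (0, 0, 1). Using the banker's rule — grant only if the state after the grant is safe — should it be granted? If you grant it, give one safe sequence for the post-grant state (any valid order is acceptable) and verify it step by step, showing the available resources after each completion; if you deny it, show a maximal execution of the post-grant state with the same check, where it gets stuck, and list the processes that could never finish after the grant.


DENY. Granting would leave the state unsafe.
Key observation: after proc-I, proc-C the pool peaks at (7, 6, 4), and each blocked process is short somewhere: proc-G on type-C units; proc-H on type-C units; proc-A on type-B units.
On the post-grant state, proc-I, proc-C is a maximal run — nothing extends it. Walking it through:
  pool = (2, 3, 2)
  proc-I needs (2, 2, 2) <= (2, 3, 2) -> finishes; pool += (3, 3, 2) = (5, 6, 4)
  proc-C needs (3, 3, 2) <= (5, 6, 4) -> finishes; pool += (2, 0, 0) = (7, 6, 4)
  proc-G still needs (1, 8, 1) but only (7, 6, 4) is free — short on type-C units
  proc-H still needs (2, 7, 0) but only (7, 6, 4) is free — short on type-C units
  proc-A still needs (6, 3, 5) but only (7, 6, 4) is free — short on type-B units
Processes that could never finish after the grant: proc-G, proc-H and proc-A.


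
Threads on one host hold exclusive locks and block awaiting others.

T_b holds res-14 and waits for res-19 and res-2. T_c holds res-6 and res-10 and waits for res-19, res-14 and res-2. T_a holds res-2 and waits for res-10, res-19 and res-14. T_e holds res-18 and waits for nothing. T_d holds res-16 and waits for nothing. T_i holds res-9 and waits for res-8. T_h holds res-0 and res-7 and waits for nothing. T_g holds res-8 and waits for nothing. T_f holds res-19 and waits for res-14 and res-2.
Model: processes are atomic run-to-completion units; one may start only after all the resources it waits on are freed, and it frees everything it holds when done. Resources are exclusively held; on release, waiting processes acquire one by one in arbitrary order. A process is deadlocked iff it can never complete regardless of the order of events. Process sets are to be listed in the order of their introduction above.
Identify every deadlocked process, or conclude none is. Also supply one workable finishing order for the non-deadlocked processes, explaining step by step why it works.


Deadlocked set: T_b, T_c, T_a and T_f.
Key observation: the cycle T_b -> T_a -> T_b can never break — each member waits on the next; T_c and T_f are caught in further circular waits.
A valid finishing order for the others: T_d, T_g, T_h, T_e, T_i.
Step-by-step check:
  run T_d (it waits on nothing); releases res-16
  run T_g (it waits on nothing); releases res-8
  run T_h (it waits on nothing); releases res-0 and res-7
  run T_e (it waits on nothing); releases res-18
  run T_i (all its waits — res-8 — are resolved); releases res-9


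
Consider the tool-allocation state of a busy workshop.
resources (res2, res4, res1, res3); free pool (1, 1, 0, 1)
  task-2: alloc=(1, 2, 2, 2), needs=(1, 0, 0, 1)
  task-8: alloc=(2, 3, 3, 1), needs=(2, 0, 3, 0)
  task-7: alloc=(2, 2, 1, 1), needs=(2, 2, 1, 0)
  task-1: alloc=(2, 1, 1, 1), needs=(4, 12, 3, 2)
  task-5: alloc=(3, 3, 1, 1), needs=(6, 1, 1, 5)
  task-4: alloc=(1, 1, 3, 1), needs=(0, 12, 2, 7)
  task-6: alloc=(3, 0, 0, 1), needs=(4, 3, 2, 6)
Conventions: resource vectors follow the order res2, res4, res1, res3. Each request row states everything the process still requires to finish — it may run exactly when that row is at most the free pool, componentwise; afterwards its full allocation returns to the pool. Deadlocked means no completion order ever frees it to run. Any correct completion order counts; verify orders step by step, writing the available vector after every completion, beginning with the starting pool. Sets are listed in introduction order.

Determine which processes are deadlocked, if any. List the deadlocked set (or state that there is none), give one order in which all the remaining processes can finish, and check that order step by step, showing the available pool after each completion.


The deadlocked set is task-1 and task-4.
Key observation: after task-2, task-7, task-8, task-5, task-6 complete, (12, 11, 7, 7) is the best the pool ever gets, yet each leftover process wants more res4.
One completion order for the rest: task-2, task-7, task-8, task-5, task-6. Verifying each step:
  pool = (1, 1, 0, 1)
  run task-2 (needs (1, 0, 0, 1), free (1, 1, 0, 1)); after release of (1, 2, 2, 2) the pool is (2, 3, 2, 3)
  run task-7 (needs (2, 2, 1, 0), free (2, 3, 2, 3)); after release of (2, 2, 1, 1) the pool is (4, 5, 3, 4)
  run task-8 (needs (2, 0, 3, 0), free (4, 5, 3, 4)); after release of (2, 3, 3, 1) the pool is (6, 8, 6, 5)
  run task-5 (needs (6, 1, 1, 5), free (6, 8, 6, 5)); after release of (3, 3, 1, 1) the pool is (9, 11, 7, 6)
  run task-6 (needs (4, 3, 2, 6), free (9, 11, 7, 6)); after release of (3, 0, 0, 1) the pool is (12, 11, 7, 7)
The blocked processes can never fit:
  blocked: task-1 wants (4, 12, 3, 2), pool (12, 11, 7, 7) — not enough res4
  blocked: task-4 wants (0, 12, 2, 7), pool (12, 11, 7, 7) — not enough res4


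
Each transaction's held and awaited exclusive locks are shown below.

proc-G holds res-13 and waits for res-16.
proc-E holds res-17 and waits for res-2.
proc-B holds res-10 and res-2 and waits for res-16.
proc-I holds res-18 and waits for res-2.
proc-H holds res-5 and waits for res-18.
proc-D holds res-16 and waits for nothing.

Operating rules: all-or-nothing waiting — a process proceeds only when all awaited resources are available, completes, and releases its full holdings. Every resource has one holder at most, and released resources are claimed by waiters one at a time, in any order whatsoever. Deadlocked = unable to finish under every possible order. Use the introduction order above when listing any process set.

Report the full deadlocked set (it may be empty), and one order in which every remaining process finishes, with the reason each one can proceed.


The deadlocked set is empty.
Key observation: every chain of waits terminates; starting from the processes that wait on nothing, all the rest unlock in turn.
A valid finishing order for the others: proc-D, proc-G, proc-B, proc-I, proc-H, proc-E.
Walking it through:
  proc-D waits on nothing -> runs at once and releases res-16
  proc-G waits on res-16 — all released -> runs and releases res-13
  proc-B waits on res-16 — all released -> runs and releases res-10 and res-2
  proc-I waits on res-2 — all released -> runs and releases res-18
  proc-H waits on res-18 — all released -> runs and releases res-5
  proc-E waits on res-2 — all released -> runs and releases res-17


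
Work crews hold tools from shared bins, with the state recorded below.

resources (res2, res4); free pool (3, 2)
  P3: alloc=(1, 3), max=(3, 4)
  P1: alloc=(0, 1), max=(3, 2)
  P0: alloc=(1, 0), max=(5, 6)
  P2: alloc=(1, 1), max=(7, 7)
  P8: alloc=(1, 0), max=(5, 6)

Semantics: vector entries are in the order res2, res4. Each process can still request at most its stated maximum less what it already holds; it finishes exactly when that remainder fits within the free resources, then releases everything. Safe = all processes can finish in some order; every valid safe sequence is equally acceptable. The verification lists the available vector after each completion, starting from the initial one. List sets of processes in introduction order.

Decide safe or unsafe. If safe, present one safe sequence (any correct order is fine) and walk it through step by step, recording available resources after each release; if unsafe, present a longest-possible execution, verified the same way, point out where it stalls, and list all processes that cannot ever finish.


The state is SAFE; one workable sequence: P3, P1, P8, P0, P2.
Key observation: P8 is the earliest step where a requested resource binds exactly: need (4, 6), pool (4, 6) at its turn.
Verifying each step:
  pool = (3, 2)
  run P3 (needs (2, 1), free (3, 2)); after release of (1, 3) the pool is (4, 5)
  run P1 (needs (3, 1), free (4, 5)); after release of (0, 1) the pool is (4, 6)
  run P8 (needs (4, 6), free (4, 6)); after release of (1, 0) the pool is (5, 6)
  run P0 (needs (4, 6), free (5, 6)); after release of (1, 0) the pool is (6, 6)
  run P2 (needs (6, 6), free (6, 6)); after release of (1, 1) the pool is (7, 7)


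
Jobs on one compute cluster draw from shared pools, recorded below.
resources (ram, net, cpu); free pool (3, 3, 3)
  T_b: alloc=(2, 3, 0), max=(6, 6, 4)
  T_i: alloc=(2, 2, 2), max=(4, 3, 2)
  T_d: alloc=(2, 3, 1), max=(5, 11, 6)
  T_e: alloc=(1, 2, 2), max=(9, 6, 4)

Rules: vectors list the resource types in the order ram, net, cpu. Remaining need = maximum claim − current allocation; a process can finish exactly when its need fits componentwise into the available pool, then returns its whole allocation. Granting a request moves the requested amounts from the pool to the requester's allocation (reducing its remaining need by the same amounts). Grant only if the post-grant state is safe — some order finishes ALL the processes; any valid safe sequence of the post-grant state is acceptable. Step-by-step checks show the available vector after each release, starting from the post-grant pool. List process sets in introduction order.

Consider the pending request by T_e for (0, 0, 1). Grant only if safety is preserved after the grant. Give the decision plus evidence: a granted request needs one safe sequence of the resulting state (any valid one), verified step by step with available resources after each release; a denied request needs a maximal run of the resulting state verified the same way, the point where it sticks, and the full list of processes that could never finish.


DENY. Granting would leave the state unsafe.
Key observation: after T_i, T_b the pool peaks at (7, 8, 4), and each blocked process is short somewhere: T_d on cpu; T_e on ram.
Pretend the grant happened; the run T_i, T_b goes as far as possible. Verifying each step:
  pool = (3, 3, 2)
  run T_i (needs (2, 1, 0), free (3, 3, 2)); after release of (2, 2, 2) the pool is (5, 5, 4)
  run T_b (needs (4, 3, 4), free (5, 5, 4)); after release of (2, 3, 0) the pool is (7, 8, 4)
  T_d cannot run: need (3, 8, 5) vs free (7, 8, 4) (insufficient cpu)
  T_e cannot run: need (8, 4, 1) vs free (7, 8, 4) (insufficient ram)
Post-grant, the permanently blocked set is T_d and T_e.


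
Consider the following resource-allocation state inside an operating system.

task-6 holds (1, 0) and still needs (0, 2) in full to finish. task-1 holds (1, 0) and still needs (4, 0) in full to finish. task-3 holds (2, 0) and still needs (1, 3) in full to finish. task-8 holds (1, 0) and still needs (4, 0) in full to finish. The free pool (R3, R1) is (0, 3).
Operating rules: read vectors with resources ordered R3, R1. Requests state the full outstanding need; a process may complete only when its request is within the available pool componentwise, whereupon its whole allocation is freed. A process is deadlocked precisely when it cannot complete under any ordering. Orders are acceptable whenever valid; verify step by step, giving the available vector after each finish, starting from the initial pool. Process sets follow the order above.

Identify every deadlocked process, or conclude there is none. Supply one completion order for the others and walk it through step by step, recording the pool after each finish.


Deadlocked set: task-1 and task-8.
Key observation: R3 is the bottleneck — with task-6, task-3 done the pool holds (3, 3), short of every remaining need.
The rest can finish in the order task-6, task-3. Walking it through:
  pool = (0, 3)
  task-6: need (0, 2) fits (0, 3); releases (1, 0), pool now (1, 3)
  task-3: need (1, 3) fits (1, 3); releases (2, 0), pool now (3, 3)
None of the blocked processes ever fits:
  task-1 still needs (4, 0) but only (3, 3) is free — short on R3
  task-8 still needs (4, 0) but only (3, 3) is free — short on R3


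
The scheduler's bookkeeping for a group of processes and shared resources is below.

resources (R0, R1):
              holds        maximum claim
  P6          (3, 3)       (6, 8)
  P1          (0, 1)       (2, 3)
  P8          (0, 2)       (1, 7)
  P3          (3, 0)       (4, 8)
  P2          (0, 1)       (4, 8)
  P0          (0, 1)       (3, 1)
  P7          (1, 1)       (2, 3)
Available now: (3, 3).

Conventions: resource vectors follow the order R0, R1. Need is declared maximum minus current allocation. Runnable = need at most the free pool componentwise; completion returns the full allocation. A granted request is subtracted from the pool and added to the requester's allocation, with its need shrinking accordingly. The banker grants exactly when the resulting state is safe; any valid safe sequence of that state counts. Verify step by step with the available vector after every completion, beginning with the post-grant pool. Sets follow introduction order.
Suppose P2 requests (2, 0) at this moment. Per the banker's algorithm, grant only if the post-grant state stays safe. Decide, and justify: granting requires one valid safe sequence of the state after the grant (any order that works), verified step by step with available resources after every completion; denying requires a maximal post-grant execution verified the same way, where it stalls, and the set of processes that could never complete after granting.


GRANT: granting preserves safety; a valid post-grant sequence is P7, P1, P8, P2, P6, P0, P3.
Key observation: after the grant the pool drops to (1, 3), which still lets P7 finish first and unwind the rest.
Step-by-step check of the post-grant state:
  pool = (1, 3)
  run P7 (needs (1, 2), free (1, 3)); after release of (1, 1) the pool is (2, 4)
  run P1 (needs (2, 2), free (2, 4)); after release of (0, 1) the pool is (2, 5)
  run P8 (needs (1, 5), free (2, 5)); after release of (0, 2) the pool is (2, 7)
  run P2 (needs (2, 7), free (2, 7)); after release of (2, 1) the pool is (4, 8)
  run P6 (needs (3, 5), free (4, 8)); after release of (3, 3) the pool is (7, 11)
  run P0 (needs (3, 0), free (7, 11)); after release of (0, 1) the pool is (7, 12)
  run P3 (needs (1, 8), free (7, 12)); after release of (3, 0) the pool is (10, 12)
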